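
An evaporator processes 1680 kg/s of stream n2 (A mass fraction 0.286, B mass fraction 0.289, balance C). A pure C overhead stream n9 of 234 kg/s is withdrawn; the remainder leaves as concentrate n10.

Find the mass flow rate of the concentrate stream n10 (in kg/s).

1446 kg/s

Concentrate = 1680 − 234 = 1446 kg/s.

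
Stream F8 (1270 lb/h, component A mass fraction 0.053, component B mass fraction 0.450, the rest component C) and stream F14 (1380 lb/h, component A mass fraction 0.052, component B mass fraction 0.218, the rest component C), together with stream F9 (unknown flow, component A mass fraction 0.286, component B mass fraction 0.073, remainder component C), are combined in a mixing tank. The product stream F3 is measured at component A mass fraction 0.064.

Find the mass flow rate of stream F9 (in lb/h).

137.5 lb/h

Let F9 be the unknown flow. Total out = 2650 + F9.
component A balance: 139.07 + 0.286·F9 = 0.064·(2650 + F9)
(0.286 − 0.064)·F9 = 0.064×2650 − 139.07 = 30.53
F9 = 30.53 / 0.222 = 137.52 lb/h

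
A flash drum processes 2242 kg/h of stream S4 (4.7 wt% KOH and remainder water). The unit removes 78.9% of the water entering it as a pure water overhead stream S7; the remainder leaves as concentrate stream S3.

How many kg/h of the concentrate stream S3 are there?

556.2 kg/h

water entering = 2242×0.953 = 2136.6 kg/h; overhead removed = 0.789×2136.6 = 1685.8 kg/h.
Concentrate = 2242 − 1685.8 = 556.2 kg/h.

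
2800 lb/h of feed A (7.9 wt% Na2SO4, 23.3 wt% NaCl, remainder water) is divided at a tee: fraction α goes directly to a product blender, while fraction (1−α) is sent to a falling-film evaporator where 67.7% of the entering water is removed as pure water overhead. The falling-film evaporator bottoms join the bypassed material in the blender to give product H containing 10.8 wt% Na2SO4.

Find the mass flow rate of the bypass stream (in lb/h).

1186 lb/h

All 2800×0.079 = 221.2 lb/h of Na2SO4 reaches H, so H = 221.2/0.108 = 2048.1 lb/h and vapour = 751.85 lb/h.
The evaporator receives (1−α)·2800 of feed at 0.688 water and removes 0.677 of that water:
0.677×0.688×(1−α)×2800 = 751.85
(1−α) = 751.85/1304.2 = 0.5765;  α = 0.4235.
Bypass flow = 0.4235×2800 = 1185.8 lb/h.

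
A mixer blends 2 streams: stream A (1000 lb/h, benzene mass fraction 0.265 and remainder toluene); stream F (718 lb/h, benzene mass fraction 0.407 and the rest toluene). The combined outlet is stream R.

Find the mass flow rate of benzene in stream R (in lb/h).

557.2 lb/h

benzene out = benzene in = 1000×0.265 + 718×0.407 = 557.23 lb/h.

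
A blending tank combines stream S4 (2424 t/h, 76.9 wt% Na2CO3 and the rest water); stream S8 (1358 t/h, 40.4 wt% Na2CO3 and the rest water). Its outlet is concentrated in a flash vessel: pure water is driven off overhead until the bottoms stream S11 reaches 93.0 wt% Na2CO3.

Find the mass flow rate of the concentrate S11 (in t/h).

Na2CO3 entering = 2424×0.769 + 1358×0.404 = 2412.7 t/h.
All Na2CO3 reports to S11, so S11 = 2412.7/0.930 = 2594.3 t/h.

2594 t/h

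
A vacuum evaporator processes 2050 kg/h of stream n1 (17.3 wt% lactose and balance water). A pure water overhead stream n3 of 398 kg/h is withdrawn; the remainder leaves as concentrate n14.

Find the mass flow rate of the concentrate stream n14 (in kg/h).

Concentrate = 2050 − 398 = 1652 kg/h.

1652 kg/h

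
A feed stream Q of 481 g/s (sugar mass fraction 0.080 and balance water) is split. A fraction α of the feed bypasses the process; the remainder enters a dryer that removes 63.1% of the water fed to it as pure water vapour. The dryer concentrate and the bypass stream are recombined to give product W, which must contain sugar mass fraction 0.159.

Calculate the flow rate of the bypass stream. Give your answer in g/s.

69.32 g/s

All 481×0.080 = 38.48 g/s of sugar reaches W, so W = 38.48/0.159 = 242.01 g/s and vapour = 238.99 g/s.
The evaporator receives (1−α)·481 of feed at 0.920 water and removes 0.631 of that water:
0.631×0.920×(1−α)×481 = 238.99
(1−α) = 238.99/279.23 = 0.8559;  α = 0.1441.
Bypass flow = 0.1441×481 = 69.322 g/s.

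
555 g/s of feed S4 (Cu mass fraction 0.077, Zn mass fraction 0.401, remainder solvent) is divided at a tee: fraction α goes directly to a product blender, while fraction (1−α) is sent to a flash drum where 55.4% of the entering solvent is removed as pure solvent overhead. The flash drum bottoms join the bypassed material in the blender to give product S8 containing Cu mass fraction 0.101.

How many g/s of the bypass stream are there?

All 555×0.077 = 42.735 g/s of Cu reaches S8, so S8 = 42.735/0.101 = 423.12 g/s and vapour = 131.88 g/s.
The evaporator receives (1−α)·555 of feed at 0.522 solvent and removes 0.554 of that solvent:
0.554×0.522×(1−α)×555 = 131.88
(1−α) = 131.88/160.5 = 0.8217;  α = 0.1783.
Bypass flow = 0.1783×555 = 98.96 g/s.

98.96 g/s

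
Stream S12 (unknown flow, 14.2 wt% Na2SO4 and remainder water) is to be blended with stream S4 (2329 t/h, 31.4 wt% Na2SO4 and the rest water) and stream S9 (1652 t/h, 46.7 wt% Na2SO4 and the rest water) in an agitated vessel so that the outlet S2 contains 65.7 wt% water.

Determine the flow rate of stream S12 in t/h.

Let S12 be the unknown flow. Total out = 3981 + S12.
water balance: 2478.2 + 0.858·S12 = 0.657·(3981 + S12)
(0.858 − 0.657)·S12 = 0.657×3981 − 2478.2 = 137.31
S12 = 137.31 / 0.201 = 683.12 t/h

683.1 t/h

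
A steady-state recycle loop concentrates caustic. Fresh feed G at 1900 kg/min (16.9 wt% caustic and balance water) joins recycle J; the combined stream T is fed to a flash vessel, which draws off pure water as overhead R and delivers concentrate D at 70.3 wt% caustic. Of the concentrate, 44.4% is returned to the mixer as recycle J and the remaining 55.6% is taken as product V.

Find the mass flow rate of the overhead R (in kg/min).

1443 kg/min

Overall caustic balance (none leaves overhead): caustic in fresh feed = caustic in product, i.e. 1900×0.169 = (1−0.444)·D·0.703.
D = 321.1/(0.703×0.556) = 821.5 kg/min.
Recycle J = 0.444×821.5 = 364.75 kg/min.
Combined feed T = 1900 + 364.75 = 2264.7 kg/min.
Overhead R = T − D = 2264.7 − 821.5 = 1443.2 kg/min.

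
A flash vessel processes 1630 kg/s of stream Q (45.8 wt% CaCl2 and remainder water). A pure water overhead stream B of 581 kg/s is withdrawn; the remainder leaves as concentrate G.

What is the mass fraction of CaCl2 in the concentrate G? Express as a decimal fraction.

CaCl2 is not removed: 1630×0.458 = 746.54 kg/s of CaCl2 enters G.
Concentrate = 1630 − 581 = 1049 kg/s.
Mass fraction = 746.54/1049 = 0.712.

0.712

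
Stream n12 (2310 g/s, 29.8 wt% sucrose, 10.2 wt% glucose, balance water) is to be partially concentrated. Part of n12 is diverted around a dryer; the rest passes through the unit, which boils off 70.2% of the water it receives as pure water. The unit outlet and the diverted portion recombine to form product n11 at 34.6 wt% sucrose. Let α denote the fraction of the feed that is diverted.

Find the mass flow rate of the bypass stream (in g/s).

All 2310×0.298 = 688.38 g/s of sucrose reaches n11, so n11 = 688.38/0.346 = 1989.5 g/s and vapour = 320.46 g/s.
The evaporator receives (1−α)·2310 of feed at 0.600 water and removes 0.702 of that water:
0.702×0.600×(1−α)×2310 = 320.46
(1−α) = 320.46/972.97 = 0.3294;  α = 0.6706.
Bypass flow = 0.6706×2310 = 1549.2 g/s.

1549 g/s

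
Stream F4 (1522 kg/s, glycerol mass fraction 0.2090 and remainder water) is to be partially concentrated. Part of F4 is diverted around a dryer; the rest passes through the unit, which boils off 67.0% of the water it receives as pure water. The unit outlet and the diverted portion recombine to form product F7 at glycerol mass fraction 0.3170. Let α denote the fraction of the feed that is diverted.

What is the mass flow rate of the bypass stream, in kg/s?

543.6 kg/s

All 1522×0.209 = 318.1 kg/s of glycerol reaches F7, so F7 = 318.1/0.317 = 1003.5 kg/s and vapour = 518.54 kg/s.
The evaporator receives (1−α)·1522 of feed at 0.791 water and removes 0.670 of that water:
0.670×0.791×(1−α)×1522 = 518.54
(1−α) = 518.54/806.61 = 0.6429;  α = 0.3571.
Bypass flow = 0.3571×1522 = 543.57 kg/s.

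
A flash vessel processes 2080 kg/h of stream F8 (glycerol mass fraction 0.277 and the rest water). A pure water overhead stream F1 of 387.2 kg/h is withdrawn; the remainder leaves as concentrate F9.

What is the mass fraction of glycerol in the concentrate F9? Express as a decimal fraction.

0.340

glycerol is not removed: 2080×0.277 = 576.16 kg/h of glycerol enters F9.
Concentrate = 2080 − 387.2 = 1692.8 kg/h.
Mass fraction = 576.16/1692.8 = 0.340.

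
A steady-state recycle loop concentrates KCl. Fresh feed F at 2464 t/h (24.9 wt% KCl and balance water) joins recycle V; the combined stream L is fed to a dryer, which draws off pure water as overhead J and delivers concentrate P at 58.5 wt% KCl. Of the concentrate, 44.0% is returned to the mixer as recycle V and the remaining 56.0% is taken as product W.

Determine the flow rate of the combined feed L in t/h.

3288 t/h

Overall KCl balance (none leaves overhead): KCl in fresh feed = KCl in product, i.e. 2464×0.249 = (1−0.440)·P·0.585.
P = 613.54/(0.585×0.560) = 1872.8 t/h.
Recycle V = 0.440×1872.8 = 824.04 t/h.
Combined feed L = 2464 + 824.04 = 3288 t/h.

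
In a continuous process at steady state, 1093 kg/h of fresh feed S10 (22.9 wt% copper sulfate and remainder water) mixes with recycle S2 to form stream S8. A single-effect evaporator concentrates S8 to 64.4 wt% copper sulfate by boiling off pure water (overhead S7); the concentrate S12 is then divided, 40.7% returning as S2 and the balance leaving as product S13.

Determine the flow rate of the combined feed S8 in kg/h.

1360 kg/h

Overall copper sulfate balance (none leaves overhead): copper sulfate in fresh feed = copper sulfate in product, i.e. 1093×0.229 = (1−0.407)·S12·0.644.
S12 = 250.3/(0.644×0.593) = 655.41 kg/h.
Recycle S2 = 0.407×655.41 = 266.75 kg/h.
Combined feed S8 = 1093 + 266.75 = 1359.8 kg/h.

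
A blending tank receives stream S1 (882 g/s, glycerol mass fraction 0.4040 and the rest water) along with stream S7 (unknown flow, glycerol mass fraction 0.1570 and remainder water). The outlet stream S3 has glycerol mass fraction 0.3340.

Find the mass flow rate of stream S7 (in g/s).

348.8 g/s

Let S7 be the unknown flow. Total out = 882 + S7.
glycerol balance: 356.33 + 0.157·S7 = 0.334·(882 + S7)
(0.157 − 0.334)·S7 = 0.334×882 − 356.33 = -61.74
S7 = -61.74 / -0.177 = 348.81 g/s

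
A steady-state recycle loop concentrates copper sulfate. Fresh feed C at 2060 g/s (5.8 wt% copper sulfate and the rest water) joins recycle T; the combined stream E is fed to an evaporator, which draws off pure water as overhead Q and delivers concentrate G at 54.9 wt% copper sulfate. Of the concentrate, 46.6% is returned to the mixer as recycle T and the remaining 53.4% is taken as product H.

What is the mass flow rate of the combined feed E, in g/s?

2250 g/s

Overall copper sulfate balance (none leaves overhead): copper sulfate in fresh feed = copper sulfate in product, i.e. 2060×0.058 = (1−0.466)·G·0.549.
G = 119.48/(0.549×0.534) = 407.55 g/s.
Recycle T = 0.466×407.55 = 189.92 g/s.
Combined feed E = 2060 + 189.92 = 2249.9 g/s.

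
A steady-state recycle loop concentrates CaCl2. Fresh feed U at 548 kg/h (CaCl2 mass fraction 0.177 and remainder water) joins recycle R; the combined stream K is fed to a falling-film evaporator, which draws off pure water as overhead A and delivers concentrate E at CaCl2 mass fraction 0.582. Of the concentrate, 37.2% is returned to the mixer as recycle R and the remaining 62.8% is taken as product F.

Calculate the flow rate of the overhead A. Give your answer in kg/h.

381.3 kg/h

Overall CaCl2 balance (none leaves overhead): CaCl2 in fresh feed = CaCl2 in product, i.e. 548×0.177 = (1−0.372)·E·0.582.
E = 96.996/(0.582×0.628) = 265.38 kg/h.
Recycle R = 0.372×265.38 = 98.722 kg/h.
Combined feed K = 548 + 98.722 = 646.72 kg/h.
Overhead A = K − E = 646.72 − 265.38 = 381.34 kg/h.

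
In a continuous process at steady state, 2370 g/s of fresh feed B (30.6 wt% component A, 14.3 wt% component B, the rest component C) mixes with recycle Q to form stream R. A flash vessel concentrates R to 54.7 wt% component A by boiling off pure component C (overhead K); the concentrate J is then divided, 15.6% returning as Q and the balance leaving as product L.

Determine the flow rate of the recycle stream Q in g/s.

245.1 g/s

Overall component A balance (none leaves overhead): component A in fresh feed = component A in product, i.e. 2370×0.306 = (1−0.156)·J·0.547.
J = 725.22/(0.547×0.844) = 1570.9 g/s.
Recycle Q = 0.156×1570.9 = 245.06 g/s.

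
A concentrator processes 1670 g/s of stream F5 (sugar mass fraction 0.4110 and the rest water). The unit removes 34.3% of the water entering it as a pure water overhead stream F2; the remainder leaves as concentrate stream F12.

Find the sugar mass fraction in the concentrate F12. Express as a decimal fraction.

sugar is not removed: 1670×0.411 = 686.37 g/s of sugar enters F12.
water entering = 1670×0.589 = 983.63 g/s; overhead removed = 0.343×983.63 = 337.39 g/s.
Concentrate = 1670 − 337.39 = 1332.6 g/s.
Mass fraction = 686.37/1332.6 = 0.5151.

0.5151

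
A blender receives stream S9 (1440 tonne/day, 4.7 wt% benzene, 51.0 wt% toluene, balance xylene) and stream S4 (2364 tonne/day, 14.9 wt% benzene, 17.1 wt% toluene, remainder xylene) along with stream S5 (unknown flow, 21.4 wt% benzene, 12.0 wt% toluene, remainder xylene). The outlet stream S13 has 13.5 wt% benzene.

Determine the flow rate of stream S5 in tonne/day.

1185 tonne/day

Let S5 be the unknown flow. Total out = 3804 + S5.
benzene balance: 419.92 + 0.214·S5 = 0.135·(3804 + S5)
(0.214 − 0.135)·S5 = 0.135×3804 − 419.92 = 93.624
S5 = 93.624 / 0.079 = 1185.1 tonne/day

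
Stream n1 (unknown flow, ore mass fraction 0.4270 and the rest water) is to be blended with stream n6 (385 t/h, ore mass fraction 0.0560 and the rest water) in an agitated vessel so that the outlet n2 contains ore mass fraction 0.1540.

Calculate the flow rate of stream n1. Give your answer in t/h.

138.2 t/h

Let n1 be the unknown flow. Total out = 385 + n1.
ore balance: 21.56 + 0.427·n1 = 0.154·(385 + n1)
(0.427 − 0.154)·n1 = 0.154×385 − 21.56 = 37.73
n1 = 37.73 / 0.273 = 138.21 t/h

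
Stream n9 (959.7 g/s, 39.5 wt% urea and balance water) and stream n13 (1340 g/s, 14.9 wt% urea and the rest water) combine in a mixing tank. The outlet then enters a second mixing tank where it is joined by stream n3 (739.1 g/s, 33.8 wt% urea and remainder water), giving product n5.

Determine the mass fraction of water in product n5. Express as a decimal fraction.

Overall, product flow = 3038.8 g/s.
water in = 959.7×0.605 + 1340×0.851 + 739.1×0.662 = 2210.2 g/s.
water fraction in n5 = 0.727.

0.727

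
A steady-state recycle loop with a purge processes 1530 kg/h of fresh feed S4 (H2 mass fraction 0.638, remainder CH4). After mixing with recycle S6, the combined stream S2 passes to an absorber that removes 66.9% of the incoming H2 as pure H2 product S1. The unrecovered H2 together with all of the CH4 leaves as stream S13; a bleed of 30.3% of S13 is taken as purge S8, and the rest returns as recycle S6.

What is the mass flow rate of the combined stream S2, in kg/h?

3097 kg/h

CH4 enters only via S4 and leaves only via the purge: 1530×0.362 = 0.303×(CH4 in S13), and the absorber passes all CH4, so CH4 in S2 = CH4 in S13 = 1827.9 kg/h.
H2 in S2: m_A = 1530×0.638 + (1−0.303)·(1−0.669)·m_A, so m_A = 976.14/0.7693 = 1268.9 kg/h.
S2 = 1268.9 + 1827.9 = 3096.8 kg/h.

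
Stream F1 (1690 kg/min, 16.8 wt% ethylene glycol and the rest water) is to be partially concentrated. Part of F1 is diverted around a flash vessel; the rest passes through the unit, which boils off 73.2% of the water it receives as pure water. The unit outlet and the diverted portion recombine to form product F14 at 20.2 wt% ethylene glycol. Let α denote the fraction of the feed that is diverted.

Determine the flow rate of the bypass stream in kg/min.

1223 kg/min

All 1690×0.168 = 283.92 kg/min of ethylene glycol reaches F14, so F14 = 283.92/0.202 = 1405.5 kg/min and vapour = 284.46 kg/min.
The evaporator receives (1−α)·1690 of feed at 0.832 water and removes 0.732 of that water:
0.732×0.832×(1−α)×1690 = 284.46
(1−α) = 284.46/1029.3 = 0.2764;  α = 0.7236.
Bypass flow = 0.7236×1690 = 1222.9 kg/min.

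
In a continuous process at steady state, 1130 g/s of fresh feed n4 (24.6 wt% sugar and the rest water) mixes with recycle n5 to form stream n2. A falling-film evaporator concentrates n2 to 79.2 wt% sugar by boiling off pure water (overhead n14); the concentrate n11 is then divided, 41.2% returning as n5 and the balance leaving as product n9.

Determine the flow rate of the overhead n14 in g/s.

Overall sugar balance (none leaves overhead): sugar in fresh feed = sugar in product, i.e. 1130×0.246 = (1−0.412)·n11·0.792.
n11 = 277.98/(0.792×0.588) = 596.91 g/s.
Recycle n5 = 0.412×596.91 = 245.93 g/s.
Combined feed n2 = 1130 + 245.93 = 1375.9 g/s.
Overhead n14 = n2 − n11 = 1375.9 − 596.91 = 779.02 g/s.

779 g/s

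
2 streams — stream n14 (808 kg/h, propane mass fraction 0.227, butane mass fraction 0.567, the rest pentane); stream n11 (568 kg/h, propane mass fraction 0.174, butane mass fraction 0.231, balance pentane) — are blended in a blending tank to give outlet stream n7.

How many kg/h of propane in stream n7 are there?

propane out = propane in = 808×0.227 + 568×0.174 = 282.25 kg/h.

282.2 kg/h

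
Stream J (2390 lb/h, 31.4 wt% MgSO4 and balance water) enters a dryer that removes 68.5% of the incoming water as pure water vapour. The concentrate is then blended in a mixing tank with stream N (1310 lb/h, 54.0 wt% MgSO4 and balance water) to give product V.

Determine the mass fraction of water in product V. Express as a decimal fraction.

Vapour removed = 0.685×0.686×2390 = 1123.1 lb/h; concentrate = 1266.9 lb/h.
water reaching the mixer = 516.46 (from concentrate) + 1310×0.460 = 1119.1 lb/h.
Product flow = 1266.9 + 1310 = 2576.9 lb/h; water fraction = 0.434.

0.434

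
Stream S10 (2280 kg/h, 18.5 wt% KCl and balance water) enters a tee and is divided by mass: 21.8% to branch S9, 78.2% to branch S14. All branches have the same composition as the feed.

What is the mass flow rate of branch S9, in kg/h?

Branch S9 flow = 0.218×2280 = 497.04 kg/h.

497 kg/h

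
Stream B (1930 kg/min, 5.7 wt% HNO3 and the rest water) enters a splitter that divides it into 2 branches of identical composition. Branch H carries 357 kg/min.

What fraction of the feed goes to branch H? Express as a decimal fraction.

Fraction to H = 357/1930 = 0.1850.

0.185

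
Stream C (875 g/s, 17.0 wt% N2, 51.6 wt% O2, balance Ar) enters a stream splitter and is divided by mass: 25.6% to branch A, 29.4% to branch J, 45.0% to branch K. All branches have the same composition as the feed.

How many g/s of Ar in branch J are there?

80.78 g/s

Branch J total = 0.294×875 = 257.25 g/s.
Ar in J = 0.314×257.25 = 80.776 g/s.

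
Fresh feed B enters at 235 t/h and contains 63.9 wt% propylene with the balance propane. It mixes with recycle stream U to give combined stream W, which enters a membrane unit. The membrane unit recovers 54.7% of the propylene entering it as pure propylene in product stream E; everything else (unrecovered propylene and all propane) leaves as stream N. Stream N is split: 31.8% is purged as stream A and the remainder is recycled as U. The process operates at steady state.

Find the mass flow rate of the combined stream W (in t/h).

propane enters only via B and leaves only via the purge: 235×0.361 = 0.318×(propane in N), and the membrane unit passes all propane, so propane in W = propane in N = 266.78 t/h.
propylene in W: m_A = 235×0.639 + (1−0.318)·(1−0.547)·m_A, so m_A = 150.16/0.6911 = 217.3 t/h.
W = 217.3 + 266.78 = 484.08 t/h.

484.1 t/h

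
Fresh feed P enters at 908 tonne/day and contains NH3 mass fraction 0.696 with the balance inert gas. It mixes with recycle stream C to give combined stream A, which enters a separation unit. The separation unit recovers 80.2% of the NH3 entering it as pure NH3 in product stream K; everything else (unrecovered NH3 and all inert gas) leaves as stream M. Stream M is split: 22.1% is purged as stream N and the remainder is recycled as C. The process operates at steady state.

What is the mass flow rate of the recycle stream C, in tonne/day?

1088 tonne/day

inert gas enters only via P and leaves only via the purge: 908×0.304 = 0.221×(inert gas in M), and the separation unit passes all inert gas, so inert gas in A = inert gas in M = 1249 tonne/day.
NH3 in A: m_A = 908×0.696 + (1−0.221)·(1−0.802)·m_A, so m_A = 631.97/0.8458 = 747.22 tonne/day.
M = (1−0.802)×747.22 + 1249 = 1397 tonne/day.
Recycle C = (1−0.221)×1397 = 1088.2 tonne/day.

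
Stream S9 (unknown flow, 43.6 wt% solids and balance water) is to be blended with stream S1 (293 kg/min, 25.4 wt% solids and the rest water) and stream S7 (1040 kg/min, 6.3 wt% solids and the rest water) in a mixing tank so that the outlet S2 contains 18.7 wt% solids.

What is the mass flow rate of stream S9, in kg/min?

Let S9 be the unknown flow. Total out = 1333 + S9.
solids balance: 139.94 + 0.436·S9 = 0.187·(1333 + S9)
(0.436 − 0.187)·S9 = 0.187×1333 − 139.94 = 109.33
S9 = 109.33 / 0.249 = 439.07 kg/min

439.1 kg/min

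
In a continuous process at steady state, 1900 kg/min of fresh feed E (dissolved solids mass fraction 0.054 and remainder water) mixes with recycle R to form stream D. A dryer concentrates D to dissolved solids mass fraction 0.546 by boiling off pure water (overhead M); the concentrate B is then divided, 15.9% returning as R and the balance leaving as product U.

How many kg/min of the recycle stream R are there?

35.53 kg/min

Overall dissolved solids balance (none leaves overhead): dissolved solids in fresh feed = dissolved solids in product, i.e. 1900×0.054 = (1−0.159)·B·0.546.
B = 102.6/(0.546×0.841) = 223.44 kg/min.
Recycle R = 0.159×223.44 = 35.527 kg/min.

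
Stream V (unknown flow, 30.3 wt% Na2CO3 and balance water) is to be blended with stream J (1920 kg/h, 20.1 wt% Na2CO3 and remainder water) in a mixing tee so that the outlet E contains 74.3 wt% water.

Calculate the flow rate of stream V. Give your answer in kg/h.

2337 kg/h

Let V be the unknown flow. Total out = 1920 + V.
water balance: 1534.1 + 0.697·V = 0.743·(1920 + V)
(0.697 − 0.743)·V = 0.743×1920 − 1534.1 = -107.52
V = -107.52 / -0.046 = 2337.4 kg/h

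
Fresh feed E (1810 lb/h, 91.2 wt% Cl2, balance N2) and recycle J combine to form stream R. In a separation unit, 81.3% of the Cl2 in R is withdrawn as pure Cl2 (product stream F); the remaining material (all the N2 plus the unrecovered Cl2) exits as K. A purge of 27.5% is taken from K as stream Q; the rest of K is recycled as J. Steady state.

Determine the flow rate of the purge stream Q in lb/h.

N2 enters only via E and leaves only via the purge: 1810×0.088 = 0.275×(N2 in K), and the separation unit passes all N2, so N2 in R = N2 in K = 579.2 lb/h.
Cl2 in R: m_A = 1810×0.912 + (1−0.275)·(1−0.813)·m_A, so m_A = 1650.7/0.8644 = 1909.6 lb/h.
K = (1−0.813)×1909.6 + 579.2 = 936.3 lb/h.
Purge Q = 0.275×936.3 = 257.48 lb/h.

257.5 lb/h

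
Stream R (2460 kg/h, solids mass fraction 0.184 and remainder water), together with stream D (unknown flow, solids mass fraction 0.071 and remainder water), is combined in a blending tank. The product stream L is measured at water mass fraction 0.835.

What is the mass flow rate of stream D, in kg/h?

497.2 kg/h

Let D be the unknown flow. Total out = 2460 + D.
water balance: 2007.4 + 0.929·D = 0.835·(2460 + D)
(0.929 − 0.835)·D = 0.835×2460 − 2007.4 = 46.74
D = 46.74 / 0.094 = 497.23 kg/h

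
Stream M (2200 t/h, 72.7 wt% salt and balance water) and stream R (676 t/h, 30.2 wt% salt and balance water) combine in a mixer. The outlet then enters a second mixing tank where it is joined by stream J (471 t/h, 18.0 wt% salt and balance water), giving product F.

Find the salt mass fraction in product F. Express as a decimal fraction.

0.5642

Overall, product flow = 3347 t/h.
salt in = 2200×0.727 + 676×0.302 + 471×0.180 = 1888.3 t/h.
salt fraction in F = 0.5642.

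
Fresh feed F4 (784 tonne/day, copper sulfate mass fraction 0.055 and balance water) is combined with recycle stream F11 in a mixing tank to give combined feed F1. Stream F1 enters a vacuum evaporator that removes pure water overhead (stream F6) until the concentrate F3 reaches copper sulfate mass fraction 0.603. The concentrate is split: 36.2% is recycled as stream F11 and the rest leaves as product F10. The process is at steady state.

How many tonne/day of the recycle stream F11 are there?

40.57 tonne/day

Overall copper sulfate balance (none leaves overhead): copper sulfate in fresh feed = copper sulfate in product, i.e. 784×0.055 = (1−0.362)·F3·0.603.
F3 = 43.12/(0.603×0.638) = 112.08 tonne/day.
Recycle F11 = 0.362×112.08 = 40.574 tonne/day.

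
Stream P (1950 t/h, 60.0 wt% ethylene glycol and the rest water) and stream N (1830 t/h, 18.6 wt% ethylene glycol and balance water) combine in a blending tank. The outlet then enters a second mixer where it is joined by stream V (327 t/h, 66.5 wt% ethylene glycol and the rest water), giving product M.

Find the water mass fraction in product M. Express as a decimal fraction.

0.579

Overall, product flow = 4107 t/h.
water in = 1950×0.400 + 1830×0.814 + 327×0.335 = 2379.2 t/h.
water fraction in M = 0.579.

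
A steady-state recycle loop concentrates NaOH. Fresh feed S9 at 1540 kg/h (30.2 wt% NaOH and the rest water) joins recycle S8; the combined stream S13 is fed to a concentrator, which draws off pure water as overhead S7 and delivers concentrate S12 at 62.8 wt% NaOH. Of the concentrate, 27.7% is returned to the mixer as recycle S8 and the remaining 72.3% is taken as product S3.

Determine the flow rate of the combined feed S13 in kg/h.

1824 kg/h

Overall NaOH balance (none leaves overhead): NaOH in fresh feed = NaOH in product, i.e. 1540×0.302 = (1−0.277)·S12·0.628.
S12 = 465.08/(0.628×0.723) = 1024.3 kg/h.
Recycle S8 = 0.277×1024.3 = 283.73 kg/h.
Combined feed S13 = 1540 + 283.73 = 1823.7 kg/h.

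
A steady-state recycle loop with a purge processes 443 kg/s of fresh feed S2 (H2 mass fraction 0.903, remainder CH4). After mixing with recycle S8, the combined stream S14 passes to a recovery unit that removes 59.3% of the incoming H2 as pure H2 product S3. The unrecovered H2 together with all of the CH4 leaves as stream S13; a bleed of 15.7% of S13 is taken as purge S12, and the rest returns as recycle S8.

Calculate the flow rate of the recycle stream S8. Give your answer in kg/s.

439.7 kg/s

CH4 enters only via S2 and leaves only via the purge: 443×0.097 = 0.157×(CH4 in S13), and the recovery unit passes all CH4, so CH4 in S14 = CH4 in S13 = 273.7 kg/s.
H2 in S14: m_A = 443×0.903 + (1−0.157)·(1−0.593)·m_A, so m_A = 400.03/0.6569 = 608.97 kg/s.
S13 = (1−0.593)×608.97 + 273.7 = 521.55 kg/s.
Recycle S8 = (1−0.157)×521.55 = 439.67 kg/s.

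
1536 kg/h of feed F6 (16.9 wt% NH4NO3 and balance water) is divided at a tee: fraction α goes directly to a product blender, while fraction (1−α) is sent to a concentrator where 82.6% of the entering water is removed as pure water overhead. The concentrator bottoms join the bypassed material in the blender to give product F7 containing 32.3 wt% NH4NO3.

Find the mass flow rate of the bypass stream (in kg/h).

All 1536×0.169 = 259.58 kg/h of NH4NO3 reaches F7, so F7 = 259.58/0.323 = 803.67 kg/h and vapour = 732.33 kg/h.
The evaporator receives (1−α)·1536 of feed at 0.831 water and removes 0.826 of that water:
0.826×0.831×(1−α)×1536 = 732.33
(1−α) = 732.33/1054.3 = 0.6946;  α = 0.3054.
Bypass flow = 0.3054×1536 = 469.09 kg/h.

469.1 kg/h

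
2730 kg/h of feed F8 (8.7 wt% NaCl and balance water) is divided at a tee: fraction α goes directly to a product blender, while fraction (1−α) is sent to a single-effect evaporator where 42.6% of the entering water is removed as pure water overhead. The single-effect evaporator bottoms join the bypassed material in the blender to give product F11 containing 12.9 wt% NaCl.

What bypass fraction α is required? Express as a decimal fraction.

All 2730×0.087 = 237.51 kg/h of NaCl reaches F11, so F11 = 237.51/0.129 = 1841.2 kg/h and vapour = 888.84 kg/h.
The evaporator receives (1−α)·2730 of feed at 0.913 water and removes 0.426 of that water:
0.426×0.913×(1−α)×2730 = 888.84
(1−α) = 888.84/1061.8 = 0.8371;  α = 0.1629.

0.163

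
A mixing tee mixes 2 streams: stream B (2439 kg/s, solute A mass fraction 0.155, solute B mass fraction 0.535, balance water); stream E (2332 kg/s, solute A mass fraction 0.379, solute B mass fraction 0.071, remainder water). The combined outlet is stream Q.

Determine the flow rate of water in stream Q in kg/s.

2039 kg/s

water out = water in = 2439×0.310 + 2332×0.550 = 2038.7 kg/s.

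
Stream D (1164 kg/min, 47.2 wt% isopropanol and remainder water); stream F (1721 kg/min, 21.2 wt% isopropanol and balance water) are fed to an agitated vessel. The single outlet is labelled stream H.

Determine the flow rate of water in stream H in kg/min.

1971 kg/min

water out = water in = 1164×0.528 + 1721×0.788 = 1970.7 kg/min.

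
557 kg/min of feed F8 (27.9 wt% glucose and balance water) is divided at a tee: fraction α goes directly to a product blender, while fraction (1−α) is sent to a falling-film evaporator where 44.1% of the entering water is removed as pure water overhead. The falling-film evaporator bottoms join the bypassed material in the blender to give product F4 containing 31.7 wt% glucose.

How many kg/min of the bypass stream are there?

347 kg/min

All 557×0.279 = 155.4 kg/min of glucose reaches F4, so F4 = 155.4/0.317 = 490.23 kg/min and vapour = 66.77 kg/min.
The evaporator receives (1−α)·557 of feed at 0.721 water and removes 0.441 of that water:
0.441×0.721×(1−α)×557 = 66.77
(1−α) = 66.77/177.1 = 0.3770;  α = 0.6230.
Bypass flow = 0.6230×557 = 347.01 kg/min.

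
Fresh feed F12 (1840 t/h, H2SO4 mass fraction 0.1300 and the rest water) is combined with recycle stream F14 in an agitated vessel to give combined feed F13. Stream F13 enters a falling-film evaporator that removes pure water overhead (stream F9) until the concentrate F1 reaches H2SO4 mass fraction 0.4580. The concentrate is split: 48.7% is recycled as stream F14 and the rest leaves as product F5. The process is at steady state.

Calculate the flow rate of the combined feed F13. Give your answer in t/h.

2336 t/h

Overall H2SO4 balance (none leaves overhead): H2SO4 in fresh feed = H2SO4 in product, i.e. 1840×0.130 = (1−0.487)·F1·0.458.
F1 = 239.2/(0.458×0.513) = 1018.1 t/h.
Recycle F14 = 0.487×1018.1 = 495.8 t/h.
Combined feed F13 = 1840 + 495.8 = 2335.8 t/h.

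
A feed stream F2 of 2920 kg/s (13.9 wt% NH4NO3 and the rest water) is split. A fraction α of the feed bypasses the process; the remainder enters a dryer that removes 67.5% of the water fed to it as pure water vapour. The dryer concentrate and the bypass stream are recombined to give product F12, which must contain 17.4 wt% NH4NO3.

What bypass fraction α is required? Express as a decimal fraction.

All 2920×0.139 = 405.88 kg/s of NH4NO3 reaches F12, so F12 = 405.88/0.174 = 2332.6 kg/s and vapour = 587.36 kg/s.
The evaporator receives (1−α)·2920 of feed at 0.861 water and removes 0.675 of that water:
0.675×0.861×(1−α)×2920 = 587.36
(1−α) = 587.36/1697 = 0.3461;  α = 0.6539.

0.654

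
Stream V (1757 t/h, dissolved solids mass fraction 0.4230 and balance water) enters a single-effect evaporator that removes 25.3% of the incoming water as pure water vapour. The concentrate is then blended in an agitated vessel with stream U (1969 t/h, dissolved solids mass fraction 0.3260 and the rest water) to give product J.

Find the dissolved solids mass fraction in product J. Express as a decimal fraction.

Vapour removed = 0.253×0.577×1757 = 256.49 t/h; concentrate = 1500.5 t/h.
dissolved solids reaching the mixer = 743.21 (from concentrate) + 1969×0.326 = 1385.1 t/h.
Product flow = 1500.5 + 1969 = 3469.5 t/h; dissolved solids fraction = 0.3992.

0.3992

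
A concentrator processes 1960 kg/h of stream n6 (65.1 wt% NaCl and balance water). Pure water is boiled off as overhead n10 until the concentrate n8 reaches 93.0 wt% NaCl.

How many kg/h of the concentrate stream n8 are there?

1372 kg/h

NaCl is conserved: 1960×0.651 = 1276 kg/h all reports to the concentrate.
Concentrate = 1276/(target fraction) = 1372 kg/h.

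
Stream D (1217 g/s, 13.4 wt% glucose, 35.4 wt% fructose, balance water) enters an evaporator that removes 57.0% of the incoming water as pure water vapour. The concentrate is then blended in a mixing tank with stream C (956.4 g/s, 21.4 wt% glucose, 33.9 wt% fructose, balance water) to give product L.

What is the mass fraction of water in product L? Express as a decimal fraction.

0.382

Vapour removed = 0.570×0.512×1217 = 355.17 g/s; concentrate = 861.83 g/s.
water reaching the mixer = 267.93 (from concentrate) + 956.4×0.447 = 695.45 g/s.
Product flow = 861.83 + 956.4 = 1818.2 g/s; water fraction = 0.382.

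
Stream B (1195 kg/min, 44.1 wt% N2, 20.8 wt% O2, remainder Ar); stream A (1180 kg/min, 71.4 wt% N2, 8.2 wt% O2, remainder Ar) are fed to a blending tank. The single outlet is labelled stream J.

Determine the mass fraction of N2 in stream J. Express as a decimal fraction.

0.577

Total flow out = 1195 + 1180 = 2375 kg/min.
N2 in = 1195×0.441 + 1180×0.714 = 1369.5 kg/min.
N2 mass fraction in J = 1369.5/2375 = 0.577.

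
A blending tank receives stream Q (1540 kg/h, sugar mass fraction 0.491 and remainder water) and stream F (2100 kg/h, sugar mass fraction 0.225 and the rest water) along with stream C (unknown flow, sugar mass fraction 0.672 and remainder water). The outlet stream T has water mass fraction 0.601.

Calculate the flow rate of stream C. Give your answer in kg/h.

819.5 kg/h

Let C be the unknown flow. Total out = 3640 + C.
water balance: 2411.4 + 0.328·C = 0.601·(3640 + C)
(0.328 − 0.601)·C = 0.601×3640 − 2411.4 = -223.72
C = -223.72 / -0.273 = 819.49 kg/h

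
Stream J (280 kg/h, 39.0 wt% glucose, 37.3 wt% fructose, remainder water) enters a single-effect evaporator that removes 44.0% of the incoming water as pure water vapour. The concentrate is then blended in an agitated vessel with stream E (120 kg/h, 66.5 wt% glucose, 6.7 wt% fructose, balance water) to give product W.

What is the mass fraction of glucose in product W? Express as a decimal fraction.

0.510

Vapour removed = 0.440×0.237×280 = 29.198 kg/h; concentrate = 250.8 kg/h.
glucose reaching the mixer = 109.2 (from concentrate) + 120×0.665 = 189 kg/h.
Product flow = 250.8 + 120 = 370.8 kg/h; glucose fraction = 0.510.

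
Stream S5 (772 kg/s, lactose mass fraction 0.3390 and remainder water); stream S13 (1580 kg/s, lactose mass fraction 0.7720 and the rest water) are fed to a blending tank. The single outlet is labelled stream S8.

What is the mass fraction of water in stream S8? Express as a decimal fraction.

0.3701

Total flow out = 772 + 1580 = 2352 kg/s.
water in = 772×0.661 + 1580×0.228 = 870.53 kg/s.
water mass fraction in S8 = 870.53/2352 = 0.3701.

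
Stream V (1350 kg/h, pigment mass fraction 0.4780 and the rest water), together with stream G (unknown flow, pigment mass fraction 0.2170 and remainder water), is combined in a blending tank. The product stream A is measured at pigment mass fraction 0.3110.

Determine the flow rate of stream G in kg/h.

2398 kg/h

Let G be the unknown flow. Total out = 1350 + G.
pigment balance: 645.3 + 0.217·G = 0.311·(1350 + G)
(0.217 − 0.311)·G = 0.311×1350 − 645.3 = -225.45
G = -225.45 / -0.094 = 2398.4 kg/h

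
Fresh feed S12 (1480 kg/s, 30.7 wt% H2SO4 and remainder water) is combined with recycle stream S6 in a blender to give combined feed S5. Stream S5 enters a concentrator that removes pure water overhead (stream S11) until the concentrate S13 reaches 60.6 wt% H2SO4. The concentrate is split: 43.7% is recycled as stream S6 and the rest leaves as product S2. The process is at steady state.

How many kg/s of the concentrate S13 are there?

Overall H2SO4 balance (none leaves overhead): H2SO4 in fresh feed = H2SO4 in product, i.e. 1480×0.307 = (1−0.437)·S13·0.606.
S13 = 454.36/(0.606×0.563) = 1331.7 kg/s.

1332 kg/s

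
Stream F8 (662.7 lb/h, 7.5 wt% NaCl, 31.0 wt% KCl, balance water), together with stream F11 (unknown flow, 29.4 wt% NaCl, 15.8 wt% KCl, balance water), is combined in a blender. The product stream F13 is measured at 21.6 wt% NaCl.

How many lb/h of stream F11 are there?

Let F11 be the unknown flow. Total out = 662.7 + F11.
NaCl balance: 49.703 + 0.294·F11 = 0.216·(662.7 + F11)
(0.294 − 0.216)·F11 = 0.216×662.7 − 49.703 = 93.441
F11 = 93.441 / 0.078 = 1198 lb/h

1198 lb/h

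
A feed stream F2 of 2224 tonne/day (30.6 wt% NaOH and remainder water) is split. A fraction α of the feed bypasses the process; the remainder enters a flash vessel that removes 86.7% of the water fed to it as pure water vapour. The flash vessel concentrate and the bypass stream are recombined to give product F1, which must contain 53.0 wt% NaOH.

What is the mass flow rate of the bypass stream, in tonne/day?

661.8 tonne/day

All 2224×0.306 = 680.54 tonne/day of NaOH reaches F1, so F1 = 680.54/0.530 = 1284 tonne/day and vapour = 939.95 tonne/day.
The evaporator receives (1−α)·2224 of feed at 0.694 water and removes 0.867 of that water:
0.867×0.694×(1−α)×2224 = 939.95
(1−α) = 939.95/1338.2 = 0.7024;  α = 0.2976.
Bypass flow = 0.2976×2224 = 661.83 tonne/day.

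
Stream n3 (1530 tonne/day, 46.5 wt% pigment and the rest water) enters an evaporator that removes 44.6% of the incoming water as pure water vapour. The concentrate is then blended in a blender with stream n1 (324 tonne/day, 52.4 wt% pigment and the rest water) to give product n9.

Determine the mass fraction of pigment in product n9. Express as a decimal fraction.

0.5919

Vapour removed = 0.446×0.535×1530 = 365.07 tonne/day; concentrate = 1164.9 tonne/day.
pigment reaching the mixer = 711.45 (from concentrate) + 324×0.524 = 881.23 tonne/day.
Product flow = 1164.9 + 324 = 1488.9 tonne/day; pigment fraction = 0.5919.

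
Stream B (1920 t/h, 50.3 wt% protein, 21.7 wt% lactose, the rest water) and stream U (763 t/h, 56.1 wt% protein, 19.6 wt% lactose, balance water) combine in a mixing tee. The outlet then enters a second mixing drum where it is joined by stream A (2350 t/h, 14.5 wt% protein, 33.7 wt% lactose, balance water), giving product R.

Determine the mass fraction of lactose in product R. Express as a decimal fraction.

Overall, product flow = 5033 t/h.
lactose in = 1920×0.217 + 763×0.196 + 2350×0.337 = 1358.1 t/h.
lactose fraction in R = 0.270.

0.270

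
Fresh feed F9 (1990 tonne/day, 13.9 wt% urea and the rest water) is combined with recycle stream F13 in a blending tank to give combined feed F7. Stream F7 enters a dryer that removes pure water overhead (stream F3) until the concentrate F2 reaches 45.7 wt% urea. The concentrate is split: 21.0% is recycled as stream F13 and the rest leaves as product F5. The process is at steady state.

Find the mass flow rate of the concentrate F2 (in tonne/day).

766.2 tonne/day

Overall urea balance (none leaves overhead): urea in fresh feed = urea in product, i.e. 1990×0.139 = (1−0.210)·F2·0.457.
F2 = 276.61/(0.457×0.790) = 766.17 tonne/day.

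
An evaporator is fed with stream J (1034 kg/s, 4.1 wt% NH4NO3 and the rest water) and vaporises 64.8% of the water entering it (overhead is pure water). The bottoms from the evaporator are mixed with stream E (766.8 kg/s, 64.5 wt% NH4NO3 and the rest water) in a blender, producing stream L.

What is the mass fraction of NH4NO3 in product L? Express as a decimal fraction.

Vapour removed = 0.648×0.959×1034 = 642.56 kg/s; concentrate = 391.44 kg/s.
NH4NO3 reaching the mixer = 42.394 (from concentrate) + 766.8×0.645 = 536.98 kg/s.
Product flow = 391.44 + 766.8 = 1158.2 kg/s; NH4NO3 fraction = 0.464.

0.464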